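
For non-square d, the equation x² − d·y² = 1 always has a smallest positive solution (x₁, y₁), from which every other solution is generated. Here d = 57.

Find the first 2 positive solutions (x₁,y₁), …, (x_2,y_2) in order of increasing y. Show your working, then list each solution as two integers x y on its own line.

151 20
45601 6040

d=57: √d = [7; 1,1,4,1,1,14] (ℓ=6, even), read p_5/q_5
i=0: a=7 ⇒ p=7, q=1
…
i=4: a=1 ⇒ p=83, q=11
i=5: a=1 ⇒ p=151, q=20
→ (151, 20).  Check: 151²=22801, 57·20²=22800, difference 1.
(151+20√57)^2 = 45601 + 6040√57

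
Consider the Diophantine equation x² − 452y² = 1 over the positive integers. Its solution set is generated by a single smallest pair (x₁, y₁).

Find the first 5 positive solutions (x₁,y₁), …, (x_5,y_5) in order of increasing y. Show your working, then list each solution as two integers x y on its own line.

√452 → a₀=21, period (3,1,5,3,10,3,5,1,3,42); ℓ=10 even so k=9
i=0: a=21 ⇒ p=21, q=1
i=1: a=3 ⇒ p=64, q=3
i=2: a=1 ⇒ p=85, q=4
i=3: a=5 ⇒ p=489, q=23
…
i=5: a=10 ⇒ p=16009, q=753
i=6: a=3 ⇒ p=49579, q=2332
i=7: a=5 ⇒ p=263904, q=12413
i=8: a=1 ⇒ p=313483, q=14745
i=9: a=3 ⇒ p=1204353, q=56648
(x₁, y₁) = (1204353, 56648);  1204353² − 452·56648² = 1 ✓
n=2: (1204353,56648)∘(1204353,56648) = (1204353·1204353+452·56648·56648, 1204353·56648+56648·1204353) = (2900932297217,136448377488)
n=3: (2900932297217,136448377488)∘(1204353,56648) = (1204353·2900932297217+452·56648·136448377488, 1204353·136448377488+56648·2900932297217) = (6987493029899166849,328664025545553880)
n=4: (6987493029899166849,328664025545553880)∘(1204353,56648) = (1204353·6987493029899166849+452·56648·328664025545553880, 1204353·328664025545553880+56648·6987493029899166849) = (16830816386073401651890177,791655010315592455701792)
n=5: (16830816386073401651890177,791655010315592455701792)∘(1204353,56648) = (1204353·16830816386073401651890177+452·56648·791655010315592455701792, 1204353·791655010315592455701792+56648·16830816386073401651890177) = (40540488414026331506287881514113,1906864173276900777578095047272)

1204353 56648
2900932297217 136448377488
6987493029899166849 328664025545553880
16830816386073401651890177 791655010315592455701792
40540488414026331506287881514113 1906864173276900777578095047272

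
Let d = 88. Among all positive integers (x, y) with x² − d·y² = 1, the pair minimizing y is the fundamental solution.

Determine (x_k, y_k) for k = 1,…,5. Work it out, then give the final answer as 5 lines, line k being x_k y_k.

197 21
77617 8274
30580901 3259935
12048797377 1284406116
4747195585637 506052749769

√88 → a₀=9, period (2,1,1,1,2,18); ℓ=6 even so k=5
step 0: (9, 1)  from 9·(1,0) + (0,1)
step 1: (19, 2)  from 2·(9,1) + (1,0)
…
step 4: (75, 8)  from 1·(47,5) + (28,3)
step 5: (197, 21)  from 2·(75,8) + (47,5)
(x₁, y₁) = (197, 21);  197² − 88·21² = 1 ✓
k=2:  x_2 = 197·197+88·21·21 = 77617,  y_2 = 197·21+21·197 = 8274
k=3:  x_3 = 197·77617+88·21·8274 = 30580901,  y_3 = 197·8274+21·77617 = 3259935
k=4:  x_4 = 197·30580901+88·21·3259935 = 12048797377,  y_4 = 197·3259935+21·30580901 = 1284406116
k=5:  x_5 = 197·12048797377+88·21·1284406116 = 4747195585637,  y_5 = 197·1284406116+21·12048797377 = 506052749769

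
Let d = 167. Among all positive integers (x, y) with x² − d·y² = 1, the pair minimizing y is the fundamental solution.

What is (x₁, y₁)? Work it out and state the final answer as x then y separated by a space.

168 13

[12; 1,11,1,24] for √167; ℓ=4 ⇒ convergent index 3
a_0=12:  p_0=12·1+0=12,  q_0=12·0+1=1
a_1=1:  p_1=1·12+1=13,  q_1=1·1+0=1
a_2=11:  p_2=11·13+12=155,  q_2=11·1+1=12
a_3=1:  p_3=1·155+13=168,  q_3=1·12+1=13
fundamental: x₁=168, y₁=13  (since 28224 − 167·169 = 1)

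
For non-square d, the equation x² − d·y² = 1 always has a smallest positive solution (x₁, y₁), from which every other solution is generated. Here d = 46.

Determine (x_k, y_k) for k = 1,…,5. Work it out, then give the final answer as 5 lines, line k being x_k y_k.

24335 3588
1184384449 174627960
57643991108495 8499142809612
2805533046066067201 413653280369188080
136545293294391499564175 20132505147069241043988

[6; 1,3,1,1,2,6,2,1,1,3,1,12] for √46; ℓ=12 ⇒ convergent index 11
i=0: a=6 ⇒ p=6, q=1
…
i=2: a=3 ⇒ p=27, q=4
…
i=9: a=1 ⇒ p=5297, q=781
i=10: a=3 ⇒ p=19038, q=2807
i=11: a=1 ⇒ p=24335, q=3588
(x₁, y₁) = (24335, 3588);  24335² − 46·3588² = 1 ✓
(x_2, y_2) = (24335·24335 + 46·3588·3588, 24335·3588 + 3588·24335) = (1184384449, 174627960)
(x_3, y_3) = (24335·1184384449 + 46·3588·174627960, 24335·174627960 + 3588·1184384449) = (57643991108495, 8499142809612)
(x_4, y_4) = (24335·57643991108495 + 46·3588·8499142809612, 24335·8499142809612 + 3588·57643991108495) = (2805533046066067201, 413653280369188080)
(x_5, y_5) = (24335·2805533046066067201 + 46·3588·413653280369188080, 24335·413653280369188080 + 3588·2805533046066067201) = (136545293294391499564175, 20132505147069241043988)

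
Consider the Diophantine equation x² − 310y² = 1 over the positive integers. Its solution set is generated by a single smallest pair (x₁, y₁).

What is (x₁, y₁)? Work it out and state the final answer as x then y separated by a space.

848719 48204

√310 = [17; 1,1,1,1,5,…,1,1,34, …], period ℓ=16 (even) → k=15
k=0  a_k=17  p_k/q_k = 17/1
k=1  a_k=1  p_k/q_k = 18/1
k=2  a_k=1  p_k/q_k = 35/2
k=3  a_k=1  p_k/q_k = 53/3
k=4  a_k=1  p_k/q_k = 88/5
k=5  a_k=5  p_k/q_k = 493/28
k=6  a_k=3  p_k/q_k = 1567/89
k=7  a_k=1  p_k/q_k = 2060/117
…
k=9  a_k=1  p_k/q_k = 7747/440
k=10  a_k=3  p_k/q_k = 28928/1643
k=11  a_k=5  p_k/q_k = 152387/8655
…
k=13  a_k=1  p_k/q_k = 333702/18953
k=14  a_k=1  p_k/q_k = 515017/29251
k=15  a_k=1  p_k/q_k = 848719/48204
(x₁, y₁) = (848719, 48204);  848719² − 310·48204² = 1 ✓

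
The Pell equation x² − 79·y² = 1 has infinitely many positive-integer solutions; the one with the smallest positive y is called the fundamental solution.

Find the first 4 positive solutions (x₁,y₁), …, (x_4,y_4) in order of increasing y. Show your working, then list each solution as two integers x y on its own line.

80 9
12799 1440
2047760 230391
327628801 36861120

d=79: √d = [8; 1,7,1,16] (ℓ=4, even), read p_3/q_3
k=0  a_k=8  p_k/q_k = 8/1
…
k=2  a_k=7  p_k/q_k = 71/8
k=3  a_k=1  p_k/q_k = 80/9
fundamental: x₁=80, y₁=9  (since 6400 − 79·81 = 1)
k=2:  x_2 = 80·80+79·9·9 = 12799,  y_2 = 80·9+9·80 = 1440
k=3:  x_3 = 80·12799+79·9·1440 = 2047760,  y_3 = 80·1440+9·12799 = 230391
k=4:  x_4 = 80·2047760+79·9·230391 = 327628801,  y_4 = 80·230391+9·2047760 = 36861120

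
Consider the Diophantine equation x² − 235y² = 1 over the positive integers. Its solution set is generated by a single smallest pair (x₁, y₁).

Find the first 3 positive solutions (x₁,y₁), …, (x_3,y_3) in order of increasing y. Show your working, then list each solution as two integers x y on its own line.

[15; 3,30] for √235; ℓ=2 ⇒ convergent index 1
step 0: (15, 1)  from 15·(1,0) + (0,1)
step 1: (46, 3)  from 3·(15,1) + (1,0)
fundamental: x₁=46, y₁=3  (since 2116 − 235·9 = 1)
(x_2, y_2) = (46·46 + 235·3·3, 46·3 + 3·46) = (4231, 276)
(x_3, y_3) = (46·4231 + 235·3·276, 46·276 + 3·4231) = (389206, 25389)

46 3
4231 276
389206 25389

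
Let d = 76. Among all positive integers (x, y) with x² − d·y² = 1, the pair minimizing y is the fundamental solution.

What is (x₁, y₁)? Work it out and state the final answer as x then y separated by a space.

d=76: √d = [8; 1,2,1,1,5,4,5,1,1,2,1,16] (ℓ=12, even), read p_11/q_11
step 0: (8, 1)  from 8·(1,0) + (0,1)
step 1: (9, 1)  from 1·(8,1) + (1,0)
step 2: (26, 3)  from 2·(9,1) + (8,1)
step 3: (35, 4)  from 1·(26,3) + (9,1)
step 4: (61, 7)  from 1·(35,4) + (26,3)
step 5: (340, 39)  from 5·(61,7) + (35,4)
step 6: (1421, 163)  from 4·(340,39) + (61,7)
step 7: (7445, 854)  from 5·(1421,163) + (340,39)
…
step 9: (16311, 1871)  from 1·(8866,1017) + (7445,854)
step 10: (41488, 4759)  from 2·(16311,1871) + (8866,1017)
step 11: (57799, 6630)  from 1·(41488,4759) + (16311,1871)
fundamental: x₁=57799, y₁=6630  (since 3340724401 − 76·43956900 = 1)

57799 6630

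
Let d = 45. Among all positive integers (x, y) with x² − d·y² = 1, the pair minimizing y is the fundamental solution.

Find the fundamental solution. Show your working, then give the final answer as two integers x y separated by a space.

161 24

[6; 1,2,2,2,1,12] for √45; ℓ=6 ⇒ convergent index 5
i=0: a=6 ⇒ p=6, q=1
…
i=3: a=2 ⇒ p=47, q=7
i=4: a=2 ⇒ p=114, q=17
i=5: a=1 ⇒ p=161, q=24
(x₁, y₁) = (161, 24);  161² − 45·24² = 1 ✓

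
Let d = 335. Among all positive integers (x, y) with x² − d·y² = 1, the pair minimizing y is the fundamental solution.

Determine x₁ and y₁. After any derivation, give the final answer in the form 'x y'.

604 33

√335 = [18; 3,3,3,36, …], period ℓ=4 (even) → k=3
k=0  a_k=18  p_k/q_k = 18/1
k=1  a_k=3  p_k/q_k = 55/3
k=2  a_k=3  p_k/q_k = 183/10
k=3  a_k=3  p_k/q_k = 604/33
(x₁, y₁) = (604, 33);  604² − 335·33² = 1 ✓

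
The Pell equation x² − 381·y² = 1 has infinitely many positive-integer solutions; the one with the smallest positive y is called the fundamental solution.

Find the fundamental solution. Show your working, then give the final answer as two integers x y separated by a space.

[19; 1,1,12,1,1,38] for √381; ℓ=6 ⇒ convergent index 5
i=0: a=19 ⇒ p=19, q=1
…
i=4: a=1 ⇒ p=527, q=27
i=5: a=1 ⇒ p=1015, q=52
(x₁, y₁) = (1015, 52);  1015² − 381·52² = 1 ✓

1015 52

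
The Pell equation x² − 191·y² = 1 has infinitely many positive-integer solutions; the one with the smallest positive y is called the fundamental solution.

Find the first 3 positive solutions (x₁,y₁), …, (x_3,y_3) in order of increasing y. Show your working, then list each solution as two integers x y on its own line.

8994000 650783
161784071999999 11706284604000
2910171887135973018000 210572647456751349217

[13; 1,4,1,1,3,…,4,1,26] for √191; ℓ=16 ⇒ convergent index 15
a_0=13:  p_0=13·1+0=13,  q_0=13·0+1=1
…
a_3=1:  p_3=1·69+14=83,  q_3=1·5+1=6
…
a_9=2:  p_9=2·40217+2999=83433,  q_9=2·2910+217=6037
a_10=2:  p_10=2·83433+40217=207083,  q_10=2·6037+2910=14984
…
a_14=4:  p_14=4·1616447+911765=7377553,  q_14=4·116962+65973=533821
a_15=1:  p_15=1·7377553+1616447=8994000,  q_15=1·533821+116962=650783
→ (8994000, 650783).  Check: 8994000²=80892036000000, 191·650783²=80892035999999, difference 1.
(x_2, y_2) = (8994000·8994000 + 191·650783·650783, 8994000·650783 + 650783·8994000) = (161784071999999, 11706284604000)
(x_3, y_3) = (8994000·161784071999999 + 191·650783·11706284604000, 8994000·11706284604000 + 650783·161784071999999) = (2910171887135973018000, 210572647456751349217)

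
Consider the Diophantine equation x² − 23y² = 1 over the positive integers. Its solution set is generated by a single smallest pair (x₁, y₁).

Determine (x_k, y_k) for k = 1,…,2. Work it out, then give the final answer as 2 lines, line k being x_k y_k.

24 5
1151 240

√23 → a₀=4, period (1,3,1,8); ℓ=4 even so k=3
i=0: a=4 ⇒ p=4, q=1
…
i=2: a=3 ⇒ p=19, q=4
i=3: a=1 ⇒ p=24, q=5
→ (24, 5).  Check: 24²=576, 23·5²=575, difference 1.
n=2: (24,5)∘(24,5) = (24·24+23·5·5, 24·5+5·24) = (1151,240)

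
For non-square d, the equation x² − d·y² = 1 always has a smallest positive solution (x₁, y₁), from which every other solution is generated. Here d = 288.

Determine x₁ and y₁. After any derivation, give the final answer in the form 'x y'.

17 1

[16; 1,32] for √288; ℓ=2 ⇒ convergent index 1
i=0: a=16 ⇒ p=16, q=1
i=1: a=1 ⇒ p=17, q=1
fundamental: x₁=17, y₁=1  (since 289 − 288·1 = 1)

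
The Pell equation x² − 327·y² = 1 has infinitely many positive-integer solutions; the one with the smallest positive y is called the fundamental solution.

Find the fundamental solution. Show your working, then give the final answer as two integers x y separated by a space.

217 12

√327 → a₀=18, period (12,36); ℓ=2 even so k=1
k=0  a_k=18  p_k/q_k = 18/1
k=1  a_k=12  p_k/q_k = 217/12
(x₁, y₁) = (217, 12);  217² − 327·12² = 1 ✓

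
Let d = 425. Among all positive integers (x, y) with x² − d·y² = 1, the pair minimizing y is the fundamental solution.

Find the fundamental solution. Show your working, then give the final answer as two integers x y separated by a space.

143649 6968

d=425: √d = [20; 1,1,1,1,1,1,40] (ℓ=7, odd), read p_13/q_13
step 0: (20, 1)  from 20·(1,0) + (0,1)
step 1: (21, 1)  from 1·(20,1) + (1,0)
step 2: (41, 2)  from 1·(21,1) + (20,1)
step 3: (62, 3)  from 1·(41,2) + (21,1)
step 4: (103, 5)  from 1·(62,3) + (41,2)
step 5: (165, 8)  from 1·(103,5) + (62,3)
…
step 11: (55229, 2679)  from 1·(33191,1610) + (22038,1069)
step 12: (88420, 4289)  from 1·(55229,2679) + (33191,1610)
step 13: (143649, 6968)  from 1·(88420,4289) + (55229,2679)
→ (143649, 6968).  Check: 143649²=20635035201, 425·6968²=20635035200, difference 1.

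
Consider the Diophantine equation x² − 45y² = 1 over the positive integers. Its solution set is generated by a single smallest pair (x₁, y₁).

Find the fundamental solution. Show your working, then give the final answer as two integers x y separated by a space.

161 24

√45 = [6; 1,2,2,2,1,12, …], period ℓ=6 (even) → k=5
a_0=6:  p_0=6·1+0=6,  q_0=6·0+1=1
a_1=1:  p_1=1·6+1=7,  q_1=1·1+0=1
…
a_3=2:  p_3=2·20+7=47,  q_3=2·3+1=7
a_4=2:  p_4=2·47+20=114,  q_4=2·7+3=17
a_5=1:  p_5=1·114+47=161,  q_5=1·17+7=24
→ (161, 24).  Check: 161²=25921, 45·24²=25920, difference 1.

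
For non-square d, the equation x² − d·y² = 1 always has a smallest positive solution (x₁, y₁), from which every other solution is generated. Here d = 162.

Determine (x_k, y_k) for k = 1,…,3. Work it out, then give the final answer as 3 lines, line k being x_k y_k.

[12; 1,2,1,2,12,2,1,2,1,24] for √162; ℓ=10 ⇒ convergent index 9
k=0  a_k=12  p_k/q_k = 12/1
k=1  a_k=1  p_k/q_k = 13/1
…
k=8  a_k=2  p_k/q_k = 14268/1121
k=9  a_k=1  p_k/q_k = 19601/1540
fundamental: x₁=19601, y₁=1540  (since 384199201 − 162·2371600 = 1)
k=2:  x_2 = 19601·19601+162·1540·1540 = 768398401,  y_2 = 19601·1540+1540·19601 = 60371080
k=3:  x_3 = 19601·768398401+162·1540·60371080 = 30122754096401,  y_3 = 19601·60371080+1540·768398401 = 2366667076620

19601 1540
768398401 60371080
30122754096401 2366667076620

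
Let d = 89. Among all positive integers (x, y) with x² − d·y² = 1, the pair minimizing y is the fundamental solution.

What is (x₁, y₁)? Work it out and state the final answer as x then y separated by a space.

[9; 2,3,3,2,18] for √89; ℓ=5 ⇒ convergent index 9
k=0  a_k=9  p_k/q_k = 9/1
k=1  a_k=2  p_k/q_k = 19/2
k=2  a_k=3  p_k/q_k = 66/7
…
k=8  a_k=3  p_k/q_k = 216991/23001
k=9  a_k=2  p_k/q_k = 500001/53000
fundamental: x₁=500001, y₁=53000  (since 250001000001 − 89·2809000000 = 1)

500001 53000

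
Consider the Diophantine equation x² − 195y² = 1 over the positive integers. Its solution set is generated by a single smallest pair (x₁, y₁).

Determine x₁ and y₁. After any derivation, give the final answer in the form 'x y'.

[13; 1,26] for √195; ℓ=2 ⇒ convergent index 1
k=0  a_k=13  p_k/q_k = 13/1
k=1  a_k=1  p_k/q_k = 14/1
→ (14, 1).  Check: 14²=196, 195·1²=195, difference 1.

14 1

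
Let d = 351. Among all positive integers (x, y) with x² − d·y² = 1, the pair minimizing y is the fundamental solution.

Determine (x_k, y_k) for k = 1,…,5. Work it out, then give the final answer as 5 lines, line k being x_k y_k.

[18; 1,2,1,3,2,2,2,3,1,2,1,36] for √351; ℓ=12 ⇒ convergent index 11
i=0: a=18 ⇒ p=18, q=1
…
i=2: a=2 ⇒ p=56, q=3
…
i=5: a=2 ⇒ p=637, q=34
i=6: a=2 ⇒ p=1555, q=83
i=7: a=2 ⇒ p=3747, q=200
i=8: a=3 ⇒ p=12796, q=683
…
i=10: a=2 ⇒ p=45882, q=2449
i=11: a=1 ⇒ p=62425, q=3332
→ (62425, 3332).  Check: 62425²=3896880625, 351·3332²=3896880624, difference 1.
k=2:  x_2 = 62425·62425+351·3332·3332 = 7793761249,  y_2 = 62425·3332+3332·62425 = 416000200
k=3:  x_3 = 62425·7793761249+351·3332·416000200 = 973051091875225,  y_3 = 62425·416000200+3332·7793761249 = 51937624966668
k=4:  x_4 = 62425·973051091875225+351·3332·51937624966668 = 121485428812828080001,  y_4 = 62425·51937624966668+3332·973051091875225 = 6484412476672499600
k=5:  x_5 = 62425·121485428812828080001+351·3332·6484412476672499600 = 15167455786308534696249625,  y_5 = 62425·6484412476672499600+3332·121485428812828080001 = 809578897660623950093332

62425 3332
7793761249 416000200
973051091875225 51937624966668
121485428812828080001 6484412476672499600
15167455786308534696249625 809578897660623950093332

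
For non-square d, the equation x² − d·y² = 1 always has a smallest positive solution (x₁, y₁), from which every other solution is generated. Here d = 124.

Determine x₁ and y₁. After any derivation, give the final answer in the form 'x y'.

√124 = [11; 7,2,1,1,1,…,2,7,22, …], period ℓ=16 (even) → k=15
a_0=11:  p_0=11·1+0=11,  q_0=11·0+1=1
a_1=7:  p_1=7·11+1=78,  q_1=7·1+0=7
a_2=2:  p_2=2·78+11=167,  q_2=2·7+1=15
a_3=1:  p_3=1·167+78=245,  q_3=1·15+7=22
…
a_5=1:  p_5=1·412+245=657,  q_5=1·37+22=59
a_6=3:  p_6=3·657+412=2383,  q_6=3·59+37=214
a_7=1:  p_7=1·2383+657=3040,  q_7=1·214+59=273
a_8=4:  p_8=4·3040+2383=14543,  q_8=4·273+214=1306
a_9=1:  p_9=1·14543+3040=17583,  q_9=1·1306+273=1579
a_10=3:  p_10=3·17583+14543=67292,  q_10=3·1579+1306=6043
…
a_12=1:  p_12=1·84875+67292=152167,  q_12=1·7622+6043=13665
a_13=1:  p_13=1·152167+84875=237042,  q_13=1·13665+7622=21287
a_14=2:  p_14=2·237042+152167=626251,  q_14=2·21287+13665=56239
a_15=7:  p_15=7·626251+237042=4620799,  q_15=7·56239+21287=414960
→ (4620799, 414960).  Check: 4620799²=21351783398401, 124·414960²=21351783398400, difference 1.

4620799 414960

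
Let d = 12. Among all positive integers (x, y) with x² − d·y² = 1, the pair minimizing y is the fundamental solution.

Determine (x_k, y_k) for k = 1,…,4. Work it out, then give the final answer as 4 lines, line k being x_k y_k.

[3; 2,6] for √12; ℓ=2 ⇒ convergent index 1
step 0: (3, 1)  from 3·(1,0) + (0,1)
step 1: (7, 2)  from 2·(3,1) + (1,0)
(x₁, y₁) = (7, 2);  7² − 12·2² = 1 ✓
(7+2√12)^2 = 97 + 28√12
(7+2√12)^3 = 1351 + 390√12
(7+2√12)^4 = 18817 + 5432√12

7 2
97 28
1351 390
18817 5432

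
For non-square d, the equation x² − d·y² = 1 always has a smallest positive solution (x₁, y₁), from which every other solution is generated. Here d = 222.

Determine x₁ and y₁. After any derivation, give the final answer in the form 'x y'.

[14; 1,8,1,28] for √222; ℓ=4 ⇒ convergent index 3
i=0: a=14 ⇒ p=14, q=1
i=1: a=1 ⇒ p=15, q=1
i=2: a=8 ⇒ p=134, q=9
i=3: a=1 ⇒ p=149, q=10
fundamental: x₁=149, y₁=10  (since 22201 − 222·100 = 1)

149 10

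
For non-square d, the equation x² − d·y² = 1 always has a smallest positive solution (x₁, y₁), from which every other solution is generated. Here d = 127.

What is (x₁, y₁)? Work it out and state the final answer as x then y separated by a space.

[11; 3,1,2,2,7,11,7,2,2,1,3,22] for √127; ℓ=12 ⇒ convergent index 11
k=0  a_k=11  p_k/q_k = 11/1
k=1  a_k=3  p_k/q_k = 34/3
k=2  a_k=1  p_k/q_k = 45/4
k=3  a_k=2  p_k/q_k = 124/11
…
k=5  a_k=7  p_k/q_k = 2175/193
k=6  a_k=11  p_k/q_k = 24218/2149
k=7  a_k=7  p_k/q_k = 171701/15236
k=8  a_k=2  p_k/q_k = 367620/32621
…
k=10  a_k=1  p_k/q_k = 1274561/113099
k=11  a_k=3  p_k/q_k = 4730624/419775
(x₁, y₁) = (4730624, 419775);  4730624² − 127·419775² = 1 ✓

4730624 419775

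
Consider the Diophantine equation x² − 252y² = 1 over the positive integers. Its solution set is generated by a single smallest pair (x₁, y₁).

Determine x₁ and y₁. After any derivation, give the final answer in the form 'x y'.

127 8

√252 = [15; 1,6,1,30, …], period ℓ=4 (even) → k=3
step 0: (15, 1)  from 15·(1,0) + (0,1)
step 1: (16, 1)  from 1·(15,1) + (1,0)
step 2: (111, 7)  from 6·(16,1) + (15,1)
step 3: (127, 8)  from 1·(111,7) + (16,1)
→ (127, 8).  Check: 127²=16129, 252·8²=16128, difference 1.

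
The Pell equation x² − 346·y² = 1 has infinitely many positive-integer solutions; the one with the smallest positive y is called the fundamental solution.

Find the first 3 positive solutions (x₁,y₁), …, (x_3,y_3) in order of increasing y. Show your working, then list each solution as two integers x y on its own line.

17299 930
598510801 32176140
20707276675699 1113230090790

√346 = [18; 1,1,1,1,36, …], period ℓ=5 (odd) → k=9
a_0=18:  p_0=18·1+0=18,  q_0=18·0+1=1
…
a_2=1:  p_2=1·19+18=37,  q_2=1·1+1=2
…
a_4=1:  p_4=1·56+37=93,  q_4=1·3+2=5
a_5=36:  p_5=36·93+56=3404,  q_5=36·5+3=183
a_6=1:  p_6=1·3404+93=3497,  q_6=1·183+5=188
a_7=1:  p_7=1·3497+3404=6901,  q_7=1·188+183=371
a_8=1:  p_8=1·6901+3497=10398,  q_8=1·371+188=559
a_9=1:  p_9=1·10398+6901=17299,  q_9=1·559+371=930
fundamental: x₁=17299, y₁=930  (since 299255401 − 346·864900 = 1)
(x_2, y_2) = (17299·17299 + 346·930·930, 17299·930 + 930·17299) = (598510801, 32176140)
(x_3, y_3) = (17299·598510801 + 346·930·32176140, 17299·32176140 + 930·598510801) = (20707276675699, 1113230090790)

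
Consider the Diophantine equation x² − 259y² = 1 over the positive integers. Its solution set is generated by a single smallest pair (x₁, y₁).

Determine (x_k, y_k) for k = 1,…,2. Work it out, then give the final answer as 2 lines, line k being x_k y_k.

847225 52644
1435580401249 89202625800

√259 = [16; 10,1,2,3,4,3,2,1,10,32, …], period ℓ=10 (even) → k=9
a_0=16:  p_0=16·1+0=16,  q_0=16·0+1=1
a_1=10:  p_1=10·16+1=161,  q_1=10·1+0=10
a_2=1:  p_2=1·161+16=177,  q_2=1·10+1=11
a_3=2:  p_3=2·177+161=515,  q_3=2·11+10=32
…
a_5=4:  p_5=4·1722+515=7403,  q_5=4·107+32=460
a_6=3:  p_6=3·7403+1722=23931,  q_6=3·460+107=1487
a_7=2:  p_7=2·23931+7403=55265,  q_7=2·1487+460=3434
a_8=1:  p_8=1·55265+23931=79196,  q_8=1·3434+1487=4921
a_9=10:  p_9=10·79196+55265=847225,  q_9=10·4921+3434=52644
(x₁, y₁) = (847225, 52644);  847225² − 259·52644² = 1 ✓
k=2:  x_2 = 847225·847225+259·52644·52644 = 1435580401249,  y_2 = 847225·52644+52644·847225 = 89202625800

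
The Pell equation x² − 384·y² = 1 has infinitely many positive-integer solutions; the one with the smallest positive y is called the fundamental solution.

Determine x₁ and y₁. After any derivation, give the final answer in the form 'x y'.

4801 245

[19; 1,1,2,9,2,1,1,38] for √384; ℓ=8 ⇒ convergent index 7
k=0  a_k=19  p_k/q_k = 19/1
…
k=3  a_k=2  p_k/q_k = 98/5
…
k=6  a_k=1  p_k/q_k = 2861/146
k=7  a_k=1  p_k/q_k = 4801/245
→ (4801, 245).  Check: 4801²=23049601, 384·245²=23049600, difference 1.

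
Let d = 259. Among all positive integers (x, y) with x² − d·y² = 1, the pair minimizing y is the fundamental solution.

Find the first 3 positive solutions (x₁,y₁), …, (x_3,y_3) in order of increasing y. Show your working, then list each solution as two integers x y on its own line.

847225 52644
1435580401249 89202625800
2432519210895520825 151149389286757356

√259 = [16; 10,1,2,3,4,3,2,1,10,32, …], period ℓ=10 (even) → k=9
a_0=16:  p_0=16·1+0=16,  q_0=16·0+1=1
a_1=10:  p_1=10·16+1=161,  q_1=10·1+0=10
a_2=1:  p_2=1·161+16=177,  q_2=1·10+1=11
a_3=2:  p_3=2·177+161=515,  q_3=2·11+10=32
a_4=3:  p_4=3·515+177=1722,  q_4=3·32+11=107
a_5=4:  p_5=4·1722+515=7403,  q_5=4·107+32=460
…
a_8=1:  p_8=1·55265+23931=79196,  q_8=1·3434+1487=4921
a_9=10:  p_9=10·79196+55265=847225,  q_9=10·4921+3434=52644
→ (847225, 52644).  Check: 847225²=717790200625, 259·52644²=717790200624, difference 1.
(847225+52644√259)^2 = 1435580401249 + 89202625800√259
(847225+52644√259)^3 = 2432519210895520825 + 151149389286757356√259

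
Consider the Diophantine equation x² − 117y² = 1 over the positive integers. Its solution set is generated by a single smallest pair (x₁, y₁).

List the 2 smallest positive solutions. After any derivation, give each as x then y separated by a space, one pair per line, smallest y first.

d=117: √d = [10; 1,4,2,4,1,20] (ℓ=6, even), read p_5/q_5
a_0=10:  p_0=10·1+0=10,  q_0=10·0+1=1
a_1=1:  p_1=1·10+1=11,  q_1=1·1+0=1
…
a_4=4:  p_4=4·119+54=530,  q_4=4·11+5=49
a_5=1:  p_5=1·530+119=649,  q_5=1·49+11=60
(x₁, y₁) = (649, 60);  649² − 117·60² = 1 ✓
(x_2, y_2) = (649·649 + 117·60·60, 649·60 + 60·649) = (842401, 77880)

649 60
842401 77880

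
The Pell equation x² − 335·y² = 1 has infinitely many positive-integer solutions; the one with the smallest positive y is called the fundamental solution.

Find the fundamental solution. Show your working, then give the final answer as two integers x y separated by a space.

[18; 3,3,3,36] for √335; ℓ=4 ⇒ convergent index 3
k=0  a_k=18  p_k/q_k = 18/1
k=1  a_k=3  p_k/q_k = 55/3
k=2  a_k=3  p_k/q_k = 183/10
k=3  a_k=3  p_k/q_k = 604/33
fundamental: x₁=604, y₁=33  (since 364816 − 335·1089 = 1)

604 33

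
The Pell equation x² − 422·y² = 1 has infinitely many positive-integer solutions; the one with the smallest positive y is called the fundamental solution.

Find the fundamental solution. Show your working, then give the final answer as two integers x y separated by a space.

7022501 341850

√422 = [20; 1,1,5,2,1,…,1,1,40, …], period ℓ=14 (even) → k=13
a_0=20:  p_0=20·1+0=20,  q_0=20·0+1=1
a_1=1:  p_1=1·20+1=21,  q_1=1·1+0=1
…
a_3=5:  p_3=5·41+21=226,  q_3=5·2+1=11
a_4=2:  p_4=2·226+41=493,  q_4=2·11+2=24
a_5=1:  p_5=1·493+226=719,  q_5=1·24+11=35
a_6=3:  p_6=3·719+493=2650,  q_6=3·35+24=129
…
a_8=3:  p_8=3·53719+2650=163807,  q_8=3·2615+129=7974
a_9=1:  p_9=1·163807+53719=217526,  q_9=1·7974+2615=10589
a_10=2:  p_10=2·217526+163807=598859,  q_10=2·10589+7974=29152
a_11=5:  p_11=5·598859+217526=3211821,  q_11=5·29152+10589=156349
a_12=1:  p_12=1·3211821+598859=3810680,  q_12=1·156349+29152=185501
a_13=1:  p_13=1·3810680+3211821=7022501,  q_13=1·185501+156349=341850
→ (7022501, 341850).  Check: 7022501²=49315520295001, 422·341850²=49315520295000, difference 1.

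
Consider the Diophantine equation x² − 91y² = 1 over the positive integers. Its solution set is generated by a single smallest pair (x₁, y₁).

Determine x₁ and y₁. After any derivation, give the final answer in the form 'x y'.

[9; 1,1,5,1,5,1,1,18] for √91; ℓ=8 ⇒ convergent index 7
a_0=9:  p_0=9·1+0=9,  q_0=9·0+1=1
a_1=1:  p_1=1·9+1=10,  q_1=1·1+0=1
a_2=1:  p_2=1·10+9=19,  q_2=1·1+1=2
a_3=5:  p_3=5·19+10=105,  q_3=5·2+1=11
a_4=1:  p_4=1·105+19=124,  q_4=1·11+2=13
…
a_6=1:  p_6=1·725+124=849,  q_6=1·76+13=89
a_7=1:  p_7=1·849+725=1574,  q_7=1·89+76=165
→ (1574, 165).  Check: 1574²=2477476, 91·165²=2477475, difference 1.

1574 165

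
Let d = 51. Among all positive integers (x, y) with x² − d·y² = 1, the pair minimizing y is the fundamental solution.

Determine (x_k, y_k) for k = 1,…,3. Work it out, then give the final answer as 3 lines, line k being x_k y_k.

d=51: √d = [7; 7,14] (ℓ=2, even), read p_1/q_1
i=0: a=7 ⇒ p=7, q=1
i=1: a=7 ⇒ p=50, q=7
→ (50, 7).  Check: 50²=2500, 51·7²=2499, difference 1.
(50+7√51)^2 = 4999 + 700√51
(50+7√51)^3 = 499850 + 69993√51

50 7
4999 700
499850 69993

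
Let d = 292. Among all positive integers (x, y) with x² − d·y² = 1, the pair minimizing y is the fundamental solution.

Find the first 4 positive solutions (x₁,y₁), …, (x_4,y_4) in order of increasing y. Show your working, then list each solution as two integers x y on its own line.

√292 = [17; 11,2,1,3,8,3,1,2,11,34, …], period ℓ=10 (even) → k=9
i=0: a=17 ⇒ p=17, q=1
i=1: a=11 ⇒ p=188, q=11
…
i=7: a=1 ⇒ p=72812, q=4261
i=8: a=2 ⇒ p=200767, q=11749
i=9: a=11 ⇒ p=2281249, q=133500
→ (2281249, 133500).  Check: 2281249²=5204097000001, 292·133500²=5204097000000, difference 1.
(2281249+133500√292)^2 = 10408194000001 + 609093483000√292
(2281249+133500√292)^3 = 47487364308614281249 + 2778987798000400500√292
(2281249+133500√292)^4 = 216661004683313632776000001 + 12679126270400622186966000√292

2281249 133500
10408194000001 609093483000
47487364308614281249 2778987798000400500
216661004683313632776000001 12679126270400622186966000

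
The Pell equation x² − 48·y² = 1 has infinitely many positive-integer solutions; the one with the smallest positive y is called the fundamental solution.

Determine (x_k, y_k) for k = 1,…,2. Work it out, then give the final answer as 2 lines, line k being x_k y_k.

[6; 1,12] for √48; ℓ=2 ⇒ convergent index 1
i=0: a=6 ⇒ p=6, q=1
i=1: a=1 ⇒ p=7, q=1
→ (7, 1).  Check: 7²=49, 48·1²=48, difference 1.
(x_2, y_2) = (7·7 + 48·1·1, 7·1 + 1·7) = (97, 14)

7 1
97 14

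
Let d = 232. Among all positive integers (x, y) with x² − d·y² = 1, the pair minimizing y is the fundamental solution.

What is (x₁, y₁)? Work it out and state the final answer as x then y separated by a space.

√232 = [15; 4,3,7,3,4,30, …], period ℓ=6 (even) → k=5
step 0: (15, 1)  from 15·(1,0) + (0,1)
…
step 4: (4539, 298)  from 3·(1447,95) + (198,13)
step 5: (19603, 1287)  from 4·(4539,298) + (1447,95)
(x₁, y₁) = (19603, 1287);  19603² − 232·1287² = 1 ✓

19603 1287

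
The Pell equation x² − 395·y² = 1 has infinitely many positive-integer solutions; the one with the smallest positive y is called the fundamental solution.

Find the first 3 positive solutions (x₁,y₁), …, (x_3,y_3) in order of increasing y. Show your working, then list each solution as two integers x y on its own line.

159 8
50561 2544
16078239 808984

[19; 1,6,1,38] for √395; ℓ=4 ⇒ convergent index 3
a_0=19:  p_0=19·1+0=19,  q_0=19·0+1=1
a_1=1:  p_1=1·19+1=20,  q_1=1·1+0=1
a_2=6:  p_2=6·20+19=139,  q_2=6·1+1=7
a_3=1:  p_3=1·139+20=159,  q_3=1·7+1=8
fundamental: x₁=159, y₁=8  (since 25281 − 395·64 = 1)
k=2:  x_2 = 159·159+395·8·8 = 50561,  y_2 = 159·8+8·159 = 2544
k=3:  x_3 = 159·50561+395·8·2544 = 16078239,  y_3 = 159·2544+8·50561 = 808984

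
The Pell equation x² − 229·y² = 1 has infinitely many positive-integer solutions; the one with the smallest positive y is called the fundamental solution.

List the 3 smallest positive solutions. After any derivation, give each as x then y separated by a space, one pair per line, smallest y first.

√229 → a₀=15, period (7,1,1,7,30); ℓ=5 odd so k=9
i=0: a=15 ⇒ p=15, q=1
i=1: a=7 ⇒ p=106, q=7
…
i=3: a=1 ⇒ p=227, q=15
…
i=7: a=1 ⇒ p=413926, q=27353
i=8: a=1 ⇒ p=776325, q=51301
i=9: a=7 ⇒ p=5848201, q=386460
→ (5848201, 386460).  Check: 5848201²=34201454936401, 229·386460²=34201454936400, difference 1.
n=2: (5848201,386460)∘(5848201,386460) = (5848201·5848201+229·386460·386460, 5848201·386460+386460·5848201) = (68402909872801,4520191516920)
n=3: (68402909872801,4520191516920)∘(5848201,386460) = (5848201·68402909872801+229·386460·4520191516920, 5848201·4520191516920+386460·68402909872801) = (800067931842043513801,52869977098885735380)

5848201 386460
68402909872801 4520191516920
800067931842043513801 52869977098885735380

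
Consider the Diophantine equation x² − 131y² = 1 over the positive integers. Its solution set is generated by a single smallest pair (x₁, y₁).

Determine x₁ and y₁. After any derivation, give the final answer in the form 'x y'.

√131 → a₀=11, period (2,4,11,4,2,22); ℓ=6 even so k=5
step 0: (11, 1)  from 11·(1,0) + (0,1)
step 1: (23, 2)  from 2·(11,1) + (1,0)
step 2: (103, 9)  from 4·(23,2) + (11,1)
step 3: (1156, 101)  from 11·(103,9) + (23,2)
step 4: (4727, 413)  from 4·(1156,101) + (103,9)
step 5: (10610, 927)  from 2·(4727,413) + (1156,101)
(x₁, y₁) = (10610, 927);  10610² − 131·927² = 1 ✓

10610 927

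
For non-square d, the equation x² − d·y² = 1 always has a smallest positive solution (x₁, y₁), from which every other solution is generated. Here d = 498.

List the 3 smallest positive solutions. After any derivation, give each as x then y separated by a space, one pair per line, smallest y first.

d=498: √d = [22; 3,6,22,6,3,44] (ℓ=6, even), read p_5/q_5
i=0: a=22 ⇒ p=22, q=1
…
i=4: a=6 ⇒ p=56794, q=2545
i=5: a=3 ⇒ p=179777, q=8056
→ (179777, 8056).  Check: 179777²=32319769729, 498·8056²=32319769728, difference 1.
(179777+8056√498)^2 = 64639539457 + 2896567024√498
(179777+8056√498)^3 = 23241404969742401 + 1041472259739240√498

179777 8056
64639539457 2896567024
23241404969742401 1041472259739240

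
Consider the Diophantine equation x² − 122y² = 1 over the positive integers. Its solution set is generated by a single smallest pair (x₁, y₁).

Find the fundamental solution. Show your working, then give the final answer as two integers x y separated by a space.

243 22

√122 = [11; 22, …], period ℓ=1 (odd) → k=1
k=0  a_k=11  p_k/q_k = 11/1
k=1  a_k=22  p_k/q_k = 243/22
→ (243, 22).  Check: 243²=59049, 122·22²=59048, difference 1.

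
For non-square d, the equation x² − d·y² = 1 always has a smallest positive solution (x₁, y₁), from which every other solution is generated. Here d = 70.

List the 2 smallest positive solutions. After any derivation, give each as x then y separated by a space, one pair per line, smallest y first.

251 30
126001 15060

d=70: √d = [8; 2,1,2,1,2,16] (ℓ=6, even), read p_5/q_5
step 0: (8, 1)  from 8·(1,0) + (0,1)
…
step 4: (92, 11)  from 1·(67,8) + (25,3)
step 5: (251, 30)  from 2·(92,11) + (67,8)
fundamental: x₁=251, y₁=30  (since 63001 − 70·900 = 1)
(x_2, y_2) = (251·251 + 70·30·30, 251·30 + 30·251) = (126001, 15060)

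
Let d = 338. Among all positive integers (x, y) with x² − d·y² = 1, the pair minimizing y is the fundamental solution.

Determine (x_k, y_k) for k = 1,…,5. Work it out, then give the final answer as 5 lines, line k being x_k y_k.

114243 6214
26102926097 1419812004
5964153172084899 324407165539730
1362725501650887306817 74122495624090936776
311363698964240484013304163 16935952534841634614661406

√338 → a₀=18, period (2,1,1,2,36); ℓ=5 odd so k=9
i=0: a=18 ⇒ p=18, q=1
i=1: a=2 ⇒ p=37, q=2
i=2: a=1 ⇒ p=55, q=3
…
i=4: a=2 ⇒ p=239, q=13
…
i=6: a=2 ⇒ p=17631, q=959
i=7: a=1 ⇒ p=26327, q=1432
i=8: a=1 ⇒ p=43958, q=2391
i=9: a=2 ⇒ p=114243, q=6214
→ (114243, 6214).  Check: 114243²=13051463049, 338·6214²=13051463048, difference 1.
n=2: (114243,6214)∘(114243,6214) = (114243·114243+338·6214·6214, 114243·6214+6214·114243) = (26102926097,1419812004)
n=3: (26102926097,1419812004)∘(114243,6214) = (114243·26102926097+338·6214·1419812004, 114243·1419812004+6214·26102926097) = (5964153172084899,324407165539730)
n=4: (5964153172084899,324407165539730)∘(114243,6214) = (114243·5964153172084899+338·6214·324407165539730, 114243·324407165539730+6214·5964153172084899) = (1362725501650887306817,74122495624090936776)
n=5: (1362725501650887306817,74122495624090936776)∘(114243,6214) = (114243·1362725501650887306817+338·6214·74122495624090936776, 114243·74122495624090936776+6214·1362725501650887306817) = (311363698964240484013304163,16935952534841634614661406)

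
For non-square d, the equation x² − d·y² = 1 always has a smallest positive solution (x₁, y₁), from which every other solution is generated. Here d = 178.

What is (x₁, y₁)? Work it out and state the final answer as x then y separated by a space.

√178 = [13; 2,1,12,1,2,26, …], period ℓ=6 (even) → k=5
a_0=13:  p_0=13·1+0=13,  q_0=13·0+1=1
a_1=2:  p_1=2·13+1=27,  q_1=2·1+0=2
a_2=1:  p_2=1·27+13=40,  q_2=1·2+1=3
a_3=12:  p_3=12·40+27=507,  q_3=12·3+2=38
a_4=1:  p_4=1·507+40=547,  q_4=1·38+3=41
a_5=2:  p_5=2·547+507=1601,  q_5=2·41+38=120
(x₁, y₁) = (1601, 120);  1601² − 178·120² = 1 ✓

1601 120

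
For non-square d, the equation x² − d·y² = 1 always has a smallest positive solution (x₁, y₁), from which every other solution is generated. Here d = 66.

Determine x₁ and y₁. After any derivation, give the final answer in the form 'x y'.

√66 = [8; 8,16, …], period ℓ=2 (even) → k=1
a_0=8:  p_0=8·1+0=8,  q_0=8·0+1=1
a_1=8:  p_1=8·8+1=65,  q_1=8·1+0=8
→ (65, 8).  Check: 65²=4225, 66·8²=4224, difference 1.

65 8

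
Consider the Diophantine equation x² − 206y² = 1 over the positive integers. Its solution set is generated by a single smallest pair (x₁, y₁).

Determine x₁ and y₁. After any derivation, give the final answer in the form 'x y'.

[14; 2,1,5,14,5,1,2,28] for √206; ℓ=8 ⇒ convergent index 7
step 0: (14, 1)  from 14·(1,0) + (0,1)
…
step 2: (43, 3)  from 1·(29,2) + (14,1)
step 3: (244, 17)  from 5·(43,3) + (29,2)
step 4: (3459, 241)  from 14·(244,17) + (43,3)
step 5: (17539, 1222)  from 5·(3459,241) + (244,17)
step 6: (20998, 1463)  from 1·(17539,1222) + (3459,241)
step 7: (59535, 4148)  from 2·(20998,1463) + (17539,1222)
→ (59535, 4148).  Check: 59535²=3544416225, 206·4148²=3544416224, difference 1.

59535 4148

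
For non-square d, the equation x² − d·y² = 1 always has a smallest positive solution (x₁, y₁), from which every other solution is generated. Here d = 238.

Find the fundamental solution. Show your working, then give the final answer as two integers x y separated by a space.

d=238: √d = [15; 2,2,1,14,1,2,2,30] (ℓ=8, even), read p_7/q_7
step 0: (15, 1)  from 15·(1,0) + (0,1)
…
step 6: (4983, 323)  from 2·(1697,110) + (1589,103)
step 7: (11663, 756)  from 2·(4983,323) + (1697,110)
fundamental: x₁=11663, y₁=756  (since 136025569 − 238·571536 = 1)

11663 756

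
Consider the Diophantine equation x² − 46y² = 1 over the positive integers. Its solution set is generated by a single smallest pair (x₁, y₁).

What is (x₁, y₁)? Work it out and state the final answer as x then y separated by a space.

[6; 1,3,1,1,2,6,2,1,1,3,1,12] for √46; ℓ=12 ⇒ convergent index 11
step 0: (6, 1)  from 6·(1,0) + (0,1)
…
step 6: (997, 147)  from 6·(156,23) + (61,9)
step 7: (2150, 317)  from 2·(997,147) + (156,23)
…
step 10: (19038, 2807)  from 3·(5297,781) + (3147,464)
step 11: (24335, 3588)  from 1·(19038,2807) + (5297,781)
(x₁, y₁) = (24335, 3588);  24335² − 46·3588² = 1 ✓

24335 3588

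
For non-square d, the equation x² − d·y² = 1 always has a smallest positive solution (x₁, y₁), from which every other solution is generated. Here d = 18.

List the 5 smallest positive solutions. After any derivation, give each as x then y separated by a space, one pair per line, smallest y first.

17 4
577 136
19601 4620
665857 156944
22619537 5331476

[4; 4,8] for √18; ℓ=2 ⇒ convergent index 1
step 0: (4, 1)  from 4·(1,0) + (0,1)
step 1: (17, 4)  from 4·(4,1) + (1,0)
→ (17, 4).  Check: 17²=289, 18·4²=288, difference 1.
n=2: (17,4)∘(17,4) = (17·17+18·4·4, 17·4+4·17) = (577,136)
n=3: (577,136)∘(17,4) = (17·577+18·4·136, 17·136+4·577) = (19601,4620)
n=4: (19601,4620)∘(17,4) = (17·19601+18·4·4620, 17·4620+4·19601) = (665857,156944)
n=5: (665857,156944)∘(17,4) = (17·665857+18·4·156944, 17·156944+4·665857) = (22619537,5331476)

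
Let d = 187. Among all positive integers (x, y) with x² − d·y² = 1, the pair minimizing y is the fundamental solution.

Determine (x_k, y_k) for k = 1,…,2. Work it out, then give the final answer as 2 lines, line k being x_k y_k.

1682 123
5658247 413772

√187 → a₀=13, period (1,2,13,2,1,26); ℓ=6 even so k=5
i=0: a=13 ⇒ p=13, q=1
i=1: a=1 ⇒ p=14, q=1
i=2: a=2 ⇒ p=41, q=3
…
i=4: a=2 ⇒ p=1135, q=83
i=5: a=1 ⇒ p=1682, q=123
(x₁, y₁) = (1682, 123);  1682² − 187·123² = 1 ✓
n=2: (1682,123)∘(1682,123) = (1682·1682+187·123·123, 1682·123+123·1682) = (5658247,413772)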